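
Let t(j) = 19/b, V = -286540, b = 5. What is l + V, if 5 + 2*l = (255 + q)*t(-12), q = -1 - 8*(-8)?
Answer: -2859383/10 ≈ -2.8594e+5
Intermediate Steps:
t(j) = 19/5
q = 63 (q = -1 + 64 = 63)
l = 6017/10 (l = -5/2 + ((255 + 63)*(19/5))/2 = -5/2 + (318*(19/5))/2 = -5/2 + (½)*(6042/5) = -5/2 + 3021/5 = 6017/10 ≈ 601.70)
l + V = 6017/10 - 286540 = -2859383/10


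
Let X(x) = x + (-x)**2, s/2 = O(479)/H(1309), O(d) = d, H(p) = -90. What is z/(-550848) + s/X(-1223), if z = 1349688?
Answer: -1891052510249/771792788520 ≈ -2.4502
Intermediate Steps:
s = -479/45 (s = 2*(479/(-90)) = 2*(479*(-1/90)) = 2*(-479/90) = -479/45 ≈ -10.644)
X(x) = x + x**2
z/(-550848) + s/X(-1223) = 1349688/(-550848) - 479*(-1/(1223*(1 - 1223)))/45 = 1349688*(-1/550848) - 479/(45*((-1223*(-1222)))) = -56237/22952 - 479/45/1494506 = -56237/22952 - 479/45*1/1494506 = -56237/22952 - 479/67252770 = -1891052510249/771792788520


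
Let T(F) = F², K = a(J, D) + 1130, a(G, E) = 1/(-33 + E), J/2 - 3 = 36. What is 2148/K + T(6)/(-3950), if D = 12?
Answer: 88661178/46864775 ≈ 1.8919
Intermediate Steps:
J = 78 (J = 6 + 2*36 = 6 + 72 = 78)
K = 23729/21 (K = 1/(-33 + 12) + 1130 = 1/(-21) + 1130 = -1/21 + 1130 = 23729/21 ≈ 1130.0)
2148/K + T(6)/(-3950) = 2148/(23729/21) + 6²/(-3950) = 2148*(21/23729) + 36*(-1/3950) = 45108/23729 - 18/1975 = 88661178/46864775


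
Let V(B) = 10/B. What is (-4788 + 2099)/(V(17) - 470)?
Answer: 45713/7980 ≈ 5.7284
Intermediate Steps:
(-4788 + 2099)/(V(17) - 470) = (-4788 + 2099)/(10/17 - 470) = -2689/(10*(1/17) - 470) = -2689/(10/17 - 470) = -2689/(-7980/17) = -2689*(-17/7980) = 45713/7980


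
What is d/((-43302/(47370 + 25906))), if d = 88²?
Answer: -40532096/3093 ≈ -13104.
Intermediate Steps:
d = 7744
d/((-43302/(47370 + 25906))) = 7744/((-43302/(47370 + 25906))) = 7744/((-43302/73276)) = 7744/((-43302*1/73276)) = 7744/(-3093/5234) = 7744*(-5234/3093) = -40532096/3093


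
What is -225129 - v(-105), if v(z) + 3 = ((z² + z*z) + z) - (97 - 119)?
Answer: -247093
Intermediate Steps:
v(z) = 19 + z + 2*z² (v(z) = -3 + (((z² + z*z) + z) - (97 - 119)) = -3 + (((z² + z²) + z) - 1*(-22)) = -3 + ((2*z² + z) + 22) = -3 + ((z + 2*z²) + 22) = -3 + (22 + z + 2*z²) = 19 + z + 2*z²)
-225129 - v(-105) = -225129 - (19 - 105 + 2*(-105)²) = -225129 - (19 - 105 + 2*11025) = -225129 - (19 - 105 + 22050) = -225129 - 1*21964 = -225129 - 21964 = -247093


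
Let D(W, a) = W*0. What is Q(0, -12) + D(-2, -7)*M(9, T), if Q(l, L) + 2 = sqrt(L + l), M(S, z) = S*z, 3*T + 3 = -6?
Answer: -2 + 2*I*sqrt(3) ≈ -2.0 + 3.4641*I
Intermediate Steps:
T = -3 (T = -1 + (1/3)*(-6) = -1 - 2 = -3)
D(W, a) = 0
Q(l, L) = -2 + sqrt(L + l)
Q(0, -12) + D(-2, -7)*M(9, T) = (-2 + sqrt(-12 + 0)) + 0*(9*(-3)) = (-2 + sqrt(-12)) + 0*(-27) = (-2 + 2*I*sqrt(3)) + 0 = -2 + 2*I*sqrt(3)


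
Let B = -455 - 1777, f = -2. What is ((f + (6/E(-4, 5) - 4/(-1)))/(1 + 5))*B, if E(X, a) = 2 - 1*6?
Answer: -186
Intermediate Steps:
E(X, a) = -4 (E(X, a) = 2 - 6 = -4)
B = -2232
((f + (6/E(-4, 5) - 4/(-1)))/(1 + 5))*B = ((-2 + (6/(-4) - 4/(-1)))/(1 + 5))*(-2232) = ((-2 + (6*(-¼) - 4*(-1)))/6)*(-2232) = ((-2 + (-3/2 + 4))*(⅙))*(-2232) = ((-2 + 5/2)*(⅙))*(-2232) = ((½)*(⅙))*(-2232) = (1/12)*(-2232) = -186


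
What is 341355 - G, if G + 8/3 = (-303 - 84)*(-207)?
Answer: 783746/3 ≈ 2.6125e+5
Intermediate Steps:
G = 240319/3 (G = -8/3 + (-303 - 84)*(-207) = -8/3 - 387*(-207) = -8/3 + 80109 = 240319/3 ≈ 80106.)
341355 - G = 341355 - 1*240319/3 = 341355 - 240319/3 = 783746/3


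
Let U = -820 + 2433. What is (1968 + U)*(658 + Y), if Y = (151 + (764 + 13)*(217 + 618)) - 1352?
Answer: 2321390412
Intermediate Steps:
U = 1613
Y = 647594 (Y = (151 + 777*835) - 1352 = (151 + 648795) - 1352 = 648946 - 1352 = 647594)
(1968 + U)*(658 + Y) = (1968 + 1613)*(658 + 647594) = 3581*648252 = 2321390412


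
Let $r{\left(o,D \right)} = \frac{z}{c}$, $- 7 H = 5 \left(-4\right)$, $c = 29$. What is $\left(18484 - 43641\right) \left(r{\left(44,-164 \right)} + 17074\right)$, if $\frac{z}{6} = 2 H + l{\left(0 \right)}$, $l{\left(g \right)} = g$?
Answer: $- \frac{87200753134}{203} \approx -4.2956 \cdot 10^{8}$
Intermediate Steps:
$H = \frac{20}{7}$ ($H = - \frac{5 \left(-4\right)}{7} = \left(- \frac{1}{7}\right) \left(-20\right) = \frac{20}{7} \approx 2.8571$)
$z = \frac{240}{7}$ ($z = 6 \left(2 \cdot \frac{20}{7} + 0\right) = 6 \left(\frac{40}{7} + 0\right) = 6 \cdot \frac{40}{7} = \frac{240}{7} \approx 34.286$)
$r{\left(o,D \right)} = \frac{240}{203}$ ($r{\left(o,D \right)} = \frac{240}{7 \cdot 29} = \frac{240}{7} \cdot \frac{1}{29} = \frac{240}{203}$)
$\left(18484 - 43641\right) \left(r{\left(44,-164 \right)} + 17074\right) = \left(18484 - 43641\right) \left(\frac{240}{203} + 17074\right) = \left(-25157\right) \frac{3466262}{203} = - \frac{87200753134}{203}$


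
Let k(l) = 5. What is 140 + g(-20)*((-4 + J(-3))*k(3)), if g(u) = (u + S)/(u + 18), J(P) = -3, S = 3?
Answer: -315/2 ≈ -157.50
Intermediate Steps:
g(u) = (3 + u)/(18 + u) (g(u) = (u + 3)/(u + 18) = (3 + u)/(18 + u))
140 + g(-20)*((-4 + J(-3))*k(3)) = 140 + ((3 - 20)/(18 - 20))*((-4 - 3)*5) = 140 + (-17/(-2))*(-7*5) = 140 - ½*(-17)*(-35) = 140 + (17/2)*(-35) = 140 - 595/2 = -315/2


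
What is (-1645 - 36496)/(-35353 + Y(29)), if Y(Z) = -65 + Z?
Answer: 887/823 ≈ 1.0778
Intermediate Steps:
(-1645 - 36496)/(-35353 + Y(29)) = (-1645 - 36496)/(-35353 + (-65 + 29)) = -38141/(-35353 - 36) = -38141/(-35389) = -38141*(-1/35389) = 887/823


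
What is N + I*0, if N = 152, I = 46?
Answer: 152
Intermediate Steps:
N + I*0 = 152 + 46*0 = 152 + 0 = 152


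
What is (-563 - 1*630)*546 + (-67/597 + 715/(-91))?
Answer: -2722141966/4179 ≈ -6.5139e+5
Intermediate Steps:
(-563 - 1*630)*546 + (-67/597 + 715/(-91)) = (-563 - 630)*546 + (-67*1/597 + 715*(-1/91)) = -1193*546 + (-67/597 - 55/7) = -651378 - 33304/4179 = -2722141966/4179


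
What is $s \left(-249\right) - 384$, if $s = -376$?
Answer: $93240$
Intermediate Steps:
$s \left(-249\right) - 384 = \left(-376\right) \left(-249\right) - 384 = 93624 - 384 = 93240$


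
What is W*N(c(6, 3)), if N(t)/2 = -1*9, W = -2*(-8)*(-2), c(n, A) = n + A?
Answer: 576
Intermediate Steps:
c(n, A) = A + n
W = -32 (W = 16*(-2) = -32)
N(t) = -18 (N(t) = 2*(-1*9) = 2*(-9) = -18)
W*N(c(6, 3)) = -32*(-18) = 576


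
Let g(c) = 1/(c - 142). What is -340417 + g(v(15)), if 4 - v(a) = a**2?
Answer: -123571372/363 ≈ -3.4042e+5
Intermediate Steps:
v(a) = 4 - a**2
g(c) = 1/(-142 + c)
-340417 + g(v(15)) = -340417 + 1/(-142 + (4 - 1*15**2)) = -340417 + 1/(-142 + (4 - 1*225)) = -340417 + 1/(-142 + (4 - 225)) = -340417 + 1/(-142 - 221) = -340417 + 1/(-363) = -340417 - 1/363 = -123571372/363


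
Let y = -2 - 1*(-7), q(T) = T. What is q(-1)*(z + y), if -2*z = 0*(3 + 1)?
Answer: -5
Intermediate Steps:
y = 5 (y = -2 + 7 = 5)
z = 0 (z = -0*(3 + 1) = -0*4 = -½*0 = 0)
q(-1)*(z + y) = -(0 + 5) = -1*5 = -5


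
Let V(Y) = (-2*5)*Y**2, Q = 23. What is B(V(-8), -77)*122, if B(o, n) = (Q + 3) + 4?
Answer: 3660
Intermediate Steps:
V(Y) = -10*Y**2
B(o, n) = 30 (B(o, n) = (23 + 3) + 4 = 26 + 4 = 30)
B(V(-8), -77)*122 = 30*122 = 3660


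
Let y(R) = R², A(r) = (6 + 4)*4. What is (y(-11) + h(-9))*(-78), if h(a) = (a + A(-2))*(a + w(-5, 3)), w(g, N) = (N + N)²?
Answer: -74724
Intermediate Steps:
w(g, N) = 4*N² (w(g, N) = (2*N)² = 4*N²)
A(r) = 40 (A(r) = 10*4 = 40)
h(a) = (36 + a)*(40 + a) (h(a) = (a + 40)*(a + 4*3²) = (40 + a)*(a + 4*9) = (40 + a)*(a + 36) = (40 + a)*(36 + a) = (36 + a)*(40 + a))
(y(-11) + h(-9))*(-78) = ((-11)² + (1440 + (-9)² + 76*(-9)))*(-78) = (121 + (1440 + 81 - 684))*(-78) = (121 + 837)*(-78) = 958*(-78) = -74724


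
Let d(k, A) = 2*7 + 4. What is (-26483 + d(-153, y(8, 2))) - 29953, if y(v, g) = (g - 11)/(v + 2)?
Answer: -56418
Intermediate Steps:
y(v, g) = (-11 + g)/(2 + v)
d(k, A) = 18 (d(k, A) = 14 + 4 = 18)
(-26483 + d(-153, y(8, 2))) - 29953 = (-26483 + 18) - 29953 = -26465 - 29953 = -56418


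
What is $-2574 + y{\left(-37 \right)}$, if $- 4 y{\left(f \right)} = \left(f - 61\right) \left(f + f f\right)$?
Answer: $30060$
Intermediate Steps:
$y{\left(f \right)} = - \frac{\left(-61 + f\right) \left(f + f^{2}\right)}{4}$ ($y{\left(f \right)} = - \frac{\left(f - 61\right) \left(f + f f\right)}{4} = - \frac{\left(-61 + f\right) \left(f + f^{2}\right)}{4}$)
$-2574 + y{\left(-37 \right)} = -2574 + \frac{1}{4} \left(-37\right) \left(61 - \left(-37\right)^{2} + 60 \left(-37\right)\right) = -2574 + \frac{1}{4} \left(-37\right) \left(61 - 1369 - 2220\right) = -2574 + \frac{1}{4} \left(-37\right) \left(-3528\right) = -2574 + 32634 = 30060$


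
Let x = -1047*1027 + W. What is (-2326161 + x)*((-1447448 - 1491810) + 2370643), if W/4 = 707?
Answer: 1932496076230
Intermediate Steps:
W = 2828 (W = 4*707 = 2828)
x = -1072441 (x = -1047*1027 + 2828 = -1075269 + 2828 = -1072441)
(-2326161 + x)*((-1447448 - 1491810) + 2370643) = (-2326161 - 1072441)*((-1447448 - 1491810) + 2370643) = -3398602*(-2939258 + 2370643) = -3398602*(-568615) = 1932496076230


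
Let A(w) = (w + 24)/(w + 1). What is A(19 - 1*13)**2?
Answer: 900/49 ≈ 18.367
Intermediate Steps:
A(w) = (24 + w)/(1 + w)
A(19 - 1*13)**2 = ((24 + (19 - 1*13))/(1 + (19 - 1*13)))**2 = ((24 + (19 - 13))/(1 + (19 - 13)))**2 = ((24 + 6)/(1 + 6))**2 = (30/7)**2 = 900/49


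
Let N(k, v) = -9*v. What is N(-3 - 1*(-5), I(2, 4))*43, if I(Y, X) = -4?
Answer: 1548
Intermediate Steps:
N(-3 - 1*(-5), I(2, 4))*43 = -9*(-4)*43 = 36*43 = 1548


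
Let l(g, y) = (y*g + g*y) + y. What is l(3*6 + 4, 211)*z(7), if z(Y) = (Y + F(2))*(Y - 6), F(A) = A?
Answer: 85455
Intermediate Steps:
l(g, y) = y + 2*g*y (l(g, y) = (g*y + g*y) + y = 2*g*y + y = y + 2*g*y)
z(Y) = (-6 + Y)*(2 + Y) (z(Y) = (Y + 2)*(Y - 6) = (2 + Y)*(-6 + Y) = (-6 + Y)*(2 + Y))
l(3*6 + 4, 211)*z(7) = (211*(1 + 2*(3*6 + 4)))*(-12 + 7² - 4*7) = (211*(1 + 2*(18 + 4)))*(-12 + 49 - 28) = (211*(1 + 2*22))*9 = (211*(1 + 44))*9 = (211*45)*9 = 9495*9 = 85455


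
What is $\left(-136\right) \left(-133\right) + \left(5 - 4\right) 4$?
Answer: $18092$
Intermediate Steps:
$\left(-136\right) \left(-133\right) + \left(5 - 4\right) 4 = 18088 + 1 \cdot 4 = 18088 + 4 = 18092$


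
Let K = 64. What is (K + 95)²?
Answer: 25281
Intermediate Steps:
(K + 95)² = (64 + 95)² = 159² = 25281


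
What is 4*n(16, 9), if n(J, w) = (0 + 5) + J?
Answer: 84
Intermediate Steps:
n(J, w) = 5 + J
4*n(16, 9) = 4*(5 + 16) = 4*21 = 84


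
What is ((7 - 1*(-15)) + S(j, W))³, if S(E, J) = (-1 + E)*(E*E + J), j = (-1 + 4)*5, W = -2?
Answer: 31077609984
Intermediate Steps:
j = 15 (j = 3*5 = 15)
S(E, J) = (-1 + E)*(J + E²) (S(E, J) = (-1 + E)*(E² + J) = (-1 + E)*(J + E²))
((7 - 1*(-15)) + S(j, W))³ = ((7 - 1*(-15)) + (15³ - 1*(-2) - 1*15² + 15*(-2)))³ = ((7 + 15) + (3375 + 2 - 1*225 - 30))³ = (22 + (3375 + 2 - 225 - 30))³ = (22 + 3122)³ = 3144³ = 31077609984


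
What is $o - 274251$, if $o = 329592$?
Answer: $55341$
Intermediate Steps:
$o - 274251 = 329592 - 274251 = 55341$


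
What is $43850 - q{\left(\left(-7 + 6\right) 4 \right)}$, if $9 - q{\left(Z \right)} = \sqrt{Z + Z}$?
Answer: $43841 + 2 i \sqrt{2} \approx 43841.0 + 2.8284 i$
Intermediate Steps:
$q{\left(Z \right)} = 9 - \sqrt{2} \sqrt{Z}$ ($q{\left(Z \right)} = 9 - \sqrt{Z + Z} = 9 - \sqrt{2 Z} = 9 - \sqrt{2} \sqrt{Z}$)
$43850 - q{\left(\left(-7 + 6\right) 4 \right)} = 43850 - \left(9 - \sqrt{2} \sqrt{\left(-7 + 6\right) 4}\right) = 43850 - \left(9 - \sqrt{2} \sqrt{\left(-1\right) 4}\right) = 43850 - \left(9 - \sqrt{2} \sqrt{-4}\right) = 43850 - \left(9 - \sqrt{2} \cdot 2 i\right) = 43850 - \left(9 - 2 i \sqrt{2}\right) = 43841 + 2 i \sqrt{2}$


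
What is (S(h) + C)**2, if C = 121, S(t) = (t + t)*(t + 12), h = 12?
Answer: 485809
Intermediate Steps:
S(t) = 2*t*(12 + t) (S(t) = (2*t)*(12 + t) = 2*t*(12 + t))
(S(h) + C)**2 = (2*12*(12 + 12) + 121)**2 = (2*12*24 + 121)**2 = (576 + 121)**2 = 697**2 = 485809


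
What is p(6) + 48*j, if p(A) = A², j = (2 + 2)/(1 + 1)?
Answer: 132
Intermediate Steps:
j = 2 (j = 4/2 = (½)*4 = 2)
p(6) + 48*j = 6² + 48*2 = 36 + 96 = 132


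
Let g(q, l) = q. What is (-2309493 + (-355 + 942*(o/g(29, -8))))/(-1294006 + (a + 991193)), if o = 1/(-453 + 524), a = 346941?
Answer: -2377988045/45429776 ≈ -52.344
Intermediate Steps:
o = 1/71 ≈ 0.014085
(-2309493 + (-355 + 942*(o/g(29, -8))))/(-1294006 + (a + 991193)) = (-2309493 + (-355 + 942*((1/71)/29)))/(-1294006 + (346941 + 991193)) = (-2309493 + (-355 + 942*((1/71)*(1/29))))/(-1294006 + 1338134) = (-2309493 + (-355 + 942*(1/2059)))/44128 = (-2309493 + (-355 + 942/2059))*(1/44128) = (-2309493 - 730003/2059)*(1/44128) = -4755976090/2059*1/44128 = -2377988045/45429776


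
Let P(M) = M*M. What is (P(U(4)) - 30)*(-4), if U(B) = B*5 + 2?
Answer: -1816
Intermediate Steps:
U(B) = 2 + 5*B (U(B) = 5*B + 2 = 2 + 5*B)
P(M) = M²
(P(U(4)) - 30)*(-4) = ((2 + 5*4)² - 30)*(-4) = ((2 + 20)² - 30)*(-4) = (22² - 30)*(-4) = (484 - 30)*(-4) = 454*(-4) = -1816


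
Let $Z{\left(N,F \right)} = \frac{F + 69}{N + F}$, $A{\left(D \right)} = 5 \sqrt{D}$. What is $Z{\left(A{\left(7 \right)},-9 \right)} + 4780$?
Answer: $\frac{224930}{47} + \frac{150 \sqrt{7}}{47} \approx 4794.2$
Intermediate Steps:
$Z{\left(N,F \right)} = \frac{69 + F}{F + N}$
$Z{\left(A{\left(7 \right)},-9 \right)} + 4780 = \frac{69 - 9}{-9 + 5 \sqrt{7}} + 4780 = \frac{1}{-9 + 5 \sqrt{7}} \cdot 60 + 4780 = \frac{60}{-9 + 5 \sqrt{7}} + 4780 = 4780 + \frac{60}{-9 + 5 \sqrt{7}}$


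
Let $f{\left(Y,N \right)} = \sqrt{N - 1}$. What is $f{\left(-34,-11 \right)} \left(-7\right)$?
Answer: $- 14 i \sqrt{3} \approx - 24.249 i$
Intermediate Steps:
$f{\left(Y,N \right)} = \sqrt{-1 + N}$
$f{\left(-34,-11 \right)} \left(-7\right) = \sqrt{-1 - 11} \left(-7\right) = \sqrt{-12} \left(-7\right) = 2 i \sqrt{3} \left(-7\right) = - 14 i \sqrt{3}$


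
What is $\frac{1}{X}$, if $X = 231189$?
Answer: $\frac{1}{231189} \approx 4.3255 \cdot 10^{-6}$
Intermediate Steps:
$\frac{1}{X} = \frac{1}{231189}$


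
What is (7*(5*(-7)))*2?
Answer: -490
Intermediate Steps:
(7*(5*(-7)))*2 = (7*(-35))*2 = -245*2 = -490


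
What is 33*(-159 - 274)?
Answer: -14289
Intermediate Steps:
33*(-159 - 274) = 33*(-433) = -14289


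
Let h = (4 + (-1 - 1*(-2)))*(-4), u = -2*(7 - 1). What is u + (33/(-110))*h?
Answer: -6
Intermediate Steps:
u = -12 (u = -2*6 = -12)
h = -20 (h = (4 + (-1 + 2))*(-4) = (4 + 1)*(-4) = 5*(-4) = -20)
u + (33/(-110))*h = -12 + (33/(-110))*(-20) = -12 + (33*(-1/110))*(-20) = -12 - 3/10*(-20) = -12 + 6 = -6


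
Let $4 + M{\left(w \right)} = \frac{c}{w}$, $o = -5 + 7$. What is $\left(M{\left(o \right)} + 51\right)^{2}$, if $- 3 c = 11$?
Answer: $\frac{73441}{36} \approx 2040.0$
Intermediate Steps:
$c = - \frac{11}{3}$ ($c = \left(- \frac{1}{3}\right) 11 = - \frac{11}{3} \approx -3.6667$)
$o = 2$
$M{\left(w \right)} = -4 - \frac{11}{3 w}$
$\left(M{\left(o \right)} + 51\right)^{2} = \left(\left(-4 - \frac{11}{3 \cdot 2}\right) + 51\right)^{2} = \left(\left(-4 - \frac{11}{6}\right) + 51\right)^{2} = \left(- \frac{35}{6} + 51\right)^{2} = \left(\frac{271}{6}\right)^{2} = \frac{73441}{36}$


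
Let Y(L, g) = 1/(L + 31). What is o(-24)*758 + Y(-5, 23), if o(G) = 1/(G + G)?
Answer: -4915/312 ≈ -15.753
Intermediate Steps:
o(G) = 1/(2*G)
Y(L, g) = 1/(31 + L)
o(-24)*758 + Y(-5, 23) = ((½)/(-24))*758 + 1/(31 - 5) = ((½)*(-1/24))*758 + 1/26 = -1/48*758 + 1/26 = -379/24 + 1/26 = -4915/312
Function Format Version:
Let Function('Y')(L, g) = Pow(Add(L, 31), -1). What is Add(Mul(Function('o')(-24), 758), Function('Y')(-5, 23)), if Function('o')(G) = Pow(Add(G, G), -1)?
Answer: Rational(-4915, 312) ≈ -15.753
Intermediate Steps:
Function('o')(G) = Mul(Rational(1, 2), Pow(G, -1)) (Function('o')(G) = Pow(Mul(2, G), -1) = Mul(Rational(1, 2), Pow(G, -1)))
Function('Y')(L, g) = Pow(Add(31, L), -1)
Add(Mul(Function('o')(-24), 758), Function('Y')(-5, 23)) = Add(Mul(Mul(Rational(1, 2), Pow(-24, -1)), 758), Pow(Add(31, -5), -1)) = Add(Mul(Mul(Rational(1, 2), Rational(-1, 24)), 758), Pow(26, -1)) = Add(Mul(Rational(-1, 48), 758), Rational(1, 26)) = Add(Rational(-379, 24), Rational(1, 26)) = Rational(-4915, 312)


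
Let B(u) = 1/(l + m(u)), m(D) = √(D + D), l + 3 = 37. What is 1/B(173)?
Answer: 34 + √346 ≈ 52.601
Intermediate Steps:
l = 34 (l = -3 + 37 = 34)
m(D) = √2*√D (m(D) = √(2*D) = √2*√D)
B(u) = 1/(34 + √2*√u)
1/B(173) = 1/(1/(34 + √2*√173)) = 1/(1/(34 + √346)) = 34 + √346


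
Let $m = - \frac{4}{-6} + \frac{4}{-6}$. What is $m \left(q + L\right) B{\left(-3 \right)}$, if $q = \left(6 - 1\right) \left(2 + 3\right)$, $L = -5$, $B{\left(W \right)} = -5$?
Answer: $0$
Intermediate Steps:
$q = 25$ ($q = 5 \cdot 5 = 25$)
$m = 0$ ($m = \left(-4\right) \left(- \frac{1}{6}\right) + 4 \left(- \frac{1}{6}\right) = \frac{2}{3} - \frac{2}{3} = 0$)
$m \left(q + L\right) B{\left(-3 \right)} = 0 \left(25 - 5\right) \left(-5\right) = 0 \cdot 20 \left(-5\right) = 0 \left(-100\right) = 0$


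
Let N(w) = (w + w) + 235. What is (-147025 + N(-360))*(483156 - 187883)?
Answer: -43555720230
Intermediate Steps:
N(w) = 235 + 2*w (N(w) = 2*w + 235 = 235 + 2*w)
(-147025 + N(-360))*(483156 - 187883) = (-147025 + (235 + 2*(-360)))*(483156 - 187883) = (-147025 + (235 - 720))*295273 = (-147025 - 485)*295273 = -147510*295273 = -43555720230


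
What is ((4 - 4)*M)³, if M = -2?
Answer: 0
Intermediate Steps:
((4 - 4)*M)³ = ((4 - 4)*(-2))³ = (0*(-2))³ = 0³ = 0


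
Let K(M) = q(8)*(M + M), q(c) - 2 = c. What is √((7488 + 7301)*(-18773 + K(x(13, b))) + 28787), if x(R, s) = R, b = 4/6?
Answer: I*√273759970 ≈ 16546.0*I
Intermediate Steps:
b = ⅔ (b = 4*(⅙) = ⅔ ≈ 0.66667)
q(c) = 2 + c
K(M) = 20*M (K(M) = (2 + 8)*(M + M) = 10*(2*M) = 20*M)
√((7488 + 7301)*(-18773 + K(x(13, b))) + 28787) = √((7488 + 7301)*(-18773 + 20*13) + 28787) = √(14789*(-18773 + 260) + 28787) = √(14789*(-18513) + 28787) = √(-273788757 + 28787) = √(-273759970) = I*√273759970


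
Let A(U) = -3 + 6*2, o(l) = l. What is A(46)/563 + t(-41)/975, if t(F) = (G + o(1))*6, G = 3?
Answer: 7429/182975 ≈ 0.040601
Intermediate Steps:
t(F) = 24 (t(F) = (3 + 1)*6 = 4*6 = 24)
A(U) = 9 (A(U) = -3 + 12 = 9)
A(46)/563 + t(-41)/975 = 9/563 + 24/975 = 9*(1/563) + 24*(1/975) = 9/563 + 8/325 = 7429/182975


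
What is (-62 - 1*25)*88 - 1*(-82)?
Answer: -7574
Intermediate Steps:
(-62 - 1*25)*88 - 1*(-82) = (-62 - 25)*88 + 82 = -87*88 + 82 = -7656 + 82 = -7574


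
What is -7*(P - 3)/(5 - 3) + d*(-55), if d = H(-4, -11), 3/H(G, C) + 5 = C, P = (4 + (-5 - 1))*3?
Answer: 669/16 ≈ 41.813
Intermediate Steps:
P = -6 (P = (4 - 6)*3 = -2*3 = -6)
H(G, C) = 3/(-5 + C)
d = -3/16 (d = 3/(-5 - 11) = 3/(-16) = 3*(-1/16) = -3/16 ≈ -0.18750)
-7*(P - 3)/(5 - 3) + d*(-55) = -7*(-6 - 3)/(5 - 3) - 3/16*(-55) = -(-63)/2 + 165/16 = -7*(-9/2) + 165/16 = 63/2 + 165/16 = 669/16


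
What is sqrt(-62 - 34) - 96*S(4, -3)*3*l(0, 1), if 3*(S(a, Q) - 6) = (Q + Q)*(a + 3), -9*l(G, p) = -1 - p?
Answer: 512 + 4*I*sqrt(6) ≈ 512.0 + 9.798*I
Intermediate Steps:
l(G, p) = 1/9 + p/9 (l(G, p) = -(-1 - p)/9 = 1/9 + p/9)
S(a, Q) = 6 + 2*Q*(3 + a)/3 (S(a, Q) = 6 + ((Q + Q)*(a + 3))/3 = 6 + ((2*Q)*(3 + a))/3 = 6 + (2*Q*(3 + a))/3 = 6 + 2*Q*(3 + a)/3)
sqrt(-62 - 34) - 96*S(4, -3)*3*l(0, 1) = sqrt(-62 - 34) - 96*(6 + 2*(-3) + (2/3)*(-3)*4)*3*(1/9 + (1/9)*1) = sqrt(-96) - 96*(6 - 6 - 8)*3*(1/9 + 1/9) = 4*I*sqrt(6) - 96*(-8*3)*2/9 = 4*I*sqrt(6) - (-2304)*2/9 = 4*I*sqrt(6) - 96*(-16/3) = 4*I*sqrt(6) + 512 = 512 + 4*I*sqrt(6)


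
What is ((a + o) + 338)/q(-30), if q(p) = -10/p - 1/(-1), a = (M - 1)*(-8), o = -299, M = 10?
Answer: -99/4 ≈ -24.750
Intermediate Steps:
a = -72 (a = (10 - 1)*(-8) = 9*(-8) = -72)
q(p) = 1 - 10/p (q(p) = -10/p - 1*(-1) = -10/p + 1 = 1 - 10/p)
((a + o) + 338)/q(-30) = ((-72 - 299) + 338)/(((-10 - 30)/(-30))) = (-371 + 338)/((-1/30*(-40))) = -33/4/3 = -33*¾ = -99/4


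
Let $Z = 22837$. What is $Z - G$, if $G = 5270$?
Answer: $17567$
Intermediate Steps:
$Z - G = 22837 - 5270 = 17567$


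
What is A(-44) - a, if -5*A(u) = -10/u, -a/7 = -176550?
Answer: -27188701/22 ≈ -1.2359e+6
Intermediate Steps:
a = 1235850 (a = -7*(-176550) = 1235850)
A(u) = 2/u (A(u) = -(-2)/u = 2/u)
A(-44) - a = 2/(-44) - 1*1235850 = 2*(-1/44) - 1235850 = -1/22 - 1235850 = -27188701/22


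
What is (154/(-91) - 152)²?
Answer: 3992004/169 ≈ 23621.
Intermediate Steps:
(154/(-91) - 152)² = (154*(-1/91) - 152)² = (-22/13 - 152)² = (-1998/13)² = 3992004/169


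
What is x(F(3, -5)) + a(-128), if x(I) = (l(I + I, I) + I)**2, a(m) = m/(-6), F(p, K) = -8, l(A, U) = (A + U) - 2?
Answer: 3532/3 ≈ 1177.3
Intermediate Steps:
l(A, U) = -2 + A + U
a(m) = -m/6 (a(m) = m*(-1/6) = -m/6)
x(I) = (-2 + 4*I)**2 (x(I) = ((-2 + (I + I) + I) + I)**2 = ((-2 + 2*I + I) + I)**2 = ((-2 + 3*I) + I)**2 = (-2 + 4*I)**2)
x(F(3, -5)) + a(-128) = 4*(-1 + 2*(-8))**2 - 1/6*(-128) = 4*(-1 - 16)**2 + 64/3 = 4*(-17)**2 + 64/3 = 4*289 + 64/3 = 1156 + 64/3 = 3532/3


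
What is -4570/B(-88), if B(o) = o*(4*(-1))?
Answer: -2285/176 ≈ -12.983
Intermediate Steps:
B(o) = -4*o (B(o) = o*(-4) = -4*o)
-4570/B(-88) = -4570/((-4*(-88))) = -4570/352 = -4570*1/352 = -2285/176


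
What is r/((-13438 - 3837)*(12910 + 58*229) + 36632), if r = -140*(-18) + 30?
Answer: -425/75405028 ≈ -5.6362e-6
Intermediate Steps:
r = 2550 (r = 2520 + 30 = 2550)
r/((-13438 - 3837)*(12910 + 58*229) + 36632) = 2550/((-13438 - 3837)*(12910 + 58*229) + 36632) = 2550/(-17275*(12910 + 13282) + 36632) = 2550/(-17275*26192 + 36632) = 2550/(-452466800 + 36632) = 2550/(-452430168) = 2550*(-1/452430168) = -425/75405028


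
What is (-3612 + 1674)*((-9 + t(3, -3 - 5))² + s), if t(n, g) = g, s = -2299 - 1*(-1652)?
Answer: 693804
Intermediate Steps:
s = -647 (s = -2299 + 1652 = -647)
(-3612 + 1674)*((-9 + t(3, -3 - 5))² + s) = (-3612 + 1674)*((-9 + (-3 - 5))² - 647) = -1938*((-9 - 8)² - 647) = -1938*((-17)² - 647) = -1938*(289 - 647) = -1938*(-358) = 693804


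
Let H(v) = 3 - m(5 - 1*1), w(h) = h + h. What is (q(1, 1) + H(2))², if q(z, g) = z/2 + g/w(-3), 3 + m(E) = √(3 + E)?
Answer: 424/9 - 38*√7/3 ≈ 13.598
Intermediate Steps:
w(h) = 2*h
m(E) = -3 + √(3 + E)
H(v) = 6 - √7 (H(v) = 3 - (-3 + √(3 + (5 - 1*1))) = 3 - (-3 + √(3 + (5 - 1))) = 3 - (-3 + √(3 + 4)) = 3 - (-3 + √7) = 3 + (3 - √7) = 6 - √7)
q(z, g) = z/2 - g/6 (q(z, g) = z/2 + g/((2*(-3))) = z*(½) + g/(-6) = z/2 + g*(-⅙) = z/2 - g/6)
(q(1, 1) + H(2))² = (((½)*1 - ⅙*1) + (6 - √7))² = ((½ - ⅙) + (6 - √7))² = (⅓ + (6 - √7))² = (19/3 - √7)²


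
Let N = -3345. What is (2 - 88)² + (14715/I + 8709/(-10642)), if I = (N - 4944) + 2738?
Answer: 436704455143/59073742 ≈ 7392.5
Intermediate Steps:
I = -5551 (I = (-3345 - 4944) + 2738 = -8289 + 2738 = -5551)
(2 - 88)² + (14715/I + 8709/(-10642)) = (2 - 88)² + (14715/(-5551) + 8709/(-10642)) = (-86)² + (14715*(-1/5551) + 8709*(-1/10642)) = 7396 + (-14715/5551 - 8709/10642) = 7396 - 204940689/59073742 = 436704455143/59073742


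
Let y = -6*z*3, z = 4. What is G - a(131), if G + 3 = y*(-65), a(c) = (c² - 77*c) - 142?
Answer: -2255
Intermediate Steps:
y = -72 (y = -6*4*3 = -24*3 = -72)
a(c) = -142 + c² - 77*c
G = 4677 (G = -3 - 72*(-65) = -3 + 4680 = 4677)
G - a(131) = 4677 - (-142 + 131² - 77*131) = 4677 - (-142 + 17161 - 10087) = 4677 - 1*6932 = 4677 - 6932 = -2255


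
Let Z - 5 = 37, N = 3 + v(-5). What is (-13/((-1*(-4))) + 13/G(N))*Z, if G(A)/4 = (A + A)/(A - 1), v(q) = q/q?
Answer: -1365/16 ≈ -85.313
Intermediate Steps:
v(q) = 1
N = 4 (N = 3 + 1 = 4)
Z = 42 (Z = 5 + 37 = 42)
G(A) = 8*A/(-1 + A) (G(A) = 4*((A + A)/(A - 1)) = 4*((2*A)/(-1 + A)) = 4*(2*A/(-1 + A)) = 8*A/(-1 + A))
(-13/((-1*(-4))) + 13/G(N))*Z = (-13/((-1*(-4))) + 13/((8*4/(-1 + 4))))*42 = (-13/4 + 13/((8*4/3)))*42 = (-13*¼ + 13/((8*4*(⅓))))*42 = (-13/4 + 13/(32/3))*42 = (-13/4 + 13*(3/32))*42 = (-13/4 + 39/32)*42 = -65/32*42 = -1365/16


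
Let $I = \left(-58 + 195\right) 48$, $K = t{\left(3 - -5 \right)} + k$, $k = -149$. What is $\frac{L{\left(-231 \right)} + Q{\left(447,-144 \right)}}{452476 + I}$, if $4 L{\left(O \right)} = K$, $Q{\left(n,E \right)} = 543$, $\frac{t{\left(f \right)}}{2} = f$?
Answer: $\frac{2039}{1836208} \approx 0.0011104$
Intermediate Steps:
$t{\left(f \right)} = 2 f$
$K = -133$ ($K = 2 \left(3 - -5\right) - 149 = 2 \left(3 + 5\right) - 149 = 2 \cdot 8 - 149 = 16 - 149 = -133$)
$L{\left(O \right)} = - \frac{133}{4}$ ($L{\left(O \right)} = \frac{1}{4} \left(-133\right) = - \frac{133}{4}$)
$I = 6576$ ($I = 137 \cdot 48 = 6576$)
$\frac{L{\left(-231 \right)} + Q{\left(447,-144 \right)}}{452476 + I} = \frac{- \frac{133}{4} + 543}{452476 + 6576} = \frac{2039}{4 \cdot 459052} = \frac{2039}{4} \cdot \frac{1}{459052} = \frac{2039}{1836208}$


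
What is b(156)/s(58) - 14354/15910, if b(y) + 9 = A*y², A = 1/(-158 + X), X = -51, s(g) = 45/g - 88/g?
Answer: 279808417/1662595 ≈ 168.30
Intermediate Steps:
s(g) = -43/g
A = -1/209 (A = 1/(-158 - 51) = 1/(-209) = -1/209 ≈ -0.0047847)
b(y) = -9 - y²/209
b(156)/s(58) - 14354/15910 = (-9 - 1/209*156²)/((-43/58)) - 14354/15910 = (-9 - 1/209*24336)/((-43*1/58)) - 14354*1/15910 = (-9 - 24336/209)/(-43/58) - 7177/7955 = -26217/209*(-58/43) - 7177/7955 = 1520586/8987 - 7177/7955 = 279808417/1662595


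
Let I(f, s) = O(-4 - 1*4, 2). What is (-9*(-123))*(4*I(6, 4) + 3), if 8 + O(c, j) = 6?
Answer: -5535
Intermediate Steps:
O(c, j) = -2 (O(c, j) = -8 + 6 = -2)
I(f, s) = -2
(-9*(-123))*(4*I(6, 4) + 3) = (-9*(-123))*(4*(-2) + 3) = 1107*(-8 + 3) = 1107*(-5) = -5535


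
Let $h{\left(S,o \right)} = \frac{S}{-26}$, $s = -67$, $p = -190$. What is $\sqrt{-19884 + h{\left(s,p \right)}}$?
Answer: $\frac{i \sqrt{13439842}}{26} \approx 141.0 i$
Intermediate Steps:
$h{\left(S,o \right)} = - \frac{S}{26}$ ($h{\left(S,o \right)} = S \left(- \frac{1}{26}\right) = - \frac{S}{26}$)
$\sqrt{-19884 + h{\left(s,p \right)}} = \sqrt{-19884 - - \frac{67}{26}} = \sqrt{-19884 + \frac{67}{26}} = \sqrt{- \frac{516917}{26}} = \frac{i \sqrt{13439842}}{26}$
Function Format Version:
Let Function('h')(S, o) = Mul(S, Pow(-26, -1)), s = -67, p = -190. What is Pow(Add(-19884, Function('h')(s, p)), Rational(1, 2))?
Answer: Mul(Rational(1, 26), I, Pow(13439842, Rational(1, 2))) ≈ Mul(141.00, I)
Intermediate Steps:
Function('h')(S, o) = Mul(Rational(-1, 26), S) (Function('h')(S, o) = Mul(S, Rational(-1, 26)) = Mul(Rational(-1, 26), S))
Pow(Add(-19884, Function('h')(s, p)), Rational(1, 2)) = Pow(Add(-19884, Mul(Rational(-1, 26), -67)), Rational(1, 2)) = Pow(Add(-19884, Rational(67, 26)), Rational(1, 2)) = Pow(Rational(-516917, 26), Rational(1, 2)) = Mul(Rational(1, 26), I, Pow(13439842, Rational(1, 2)))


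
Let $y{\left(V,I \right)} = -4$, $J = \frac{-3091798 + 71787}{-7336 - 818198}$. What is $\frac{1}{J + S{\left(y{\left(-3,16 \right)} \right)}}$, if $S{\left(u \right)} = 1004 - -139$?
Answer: $\frac{825534}{946605373} \approx 0.0008721$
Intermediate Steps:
$J = \frac{3020011}{825534}$ ($J = - \frac{3020011}{-825534} = \left(-3020011\right) \left(- \frac{1}{825534}\right) = \frac{3020011}{825534} \approx 3.6583$)
$S{\left(u \right)} = 1143$ ($S{\left(u \right)} = 1004 + 139 = 1143$)
$\frac{1}{J + S{\left(y{\left(-3,16 \right)} \right)}} = \frac{1}{\frac{3020011}{825534} + 1143} = \frac{1}{\frac{946605373}{825534}} = \frac{825534}{946605373}$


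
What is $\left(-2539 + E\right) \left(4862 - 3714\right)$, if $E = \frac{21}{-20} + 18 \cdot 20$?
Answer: $- \frac{12513487}{5} \approx -2.5027 \cdot 10^{6}$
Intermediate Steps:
$E = \frac{7179}{20}$ ($E = 21 \left(- \frac{1}{20}\right) + 360 = - \frac{21}{20} + 360 = \frac{7179}{20} \approx 358.95$)
$\left(-2539 + E\right) \left(4862 - 3714\right) = \left(-2539 + \frac{7179}{20}\right) \left(4862 - 3714\right) = \left(- \frac{43601}{20}\right) 1148 = - \frac{12513487}{5}$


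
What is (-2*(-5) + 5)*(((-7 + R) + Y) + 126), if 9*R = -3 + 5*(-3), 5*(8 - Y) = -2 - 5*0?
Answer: 1881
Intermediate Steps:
Y = 42/5 (Y = 8 - (-2 - 5*0)/5 = 8 - (-2 + 0)/5 = 8 - ⅕*(-2) = 8 + ⅖ = 42/5 ≈ 8.4000)
R = -2 (R = (-3 + 5*(-3))/9 = (-3 - 15)/9 = (⅑)*(-18) = -2)
(-2*(-5) + 5)*(((-7 + R) + Y) + 126) = (-2*(-5) + 5)*(((-7 - 2) + 42/5) + 126) = (10 + 5)*((-9 + 42/5) + 126) = 15*(-⅗ + 126) = 15*(627/5) = 1881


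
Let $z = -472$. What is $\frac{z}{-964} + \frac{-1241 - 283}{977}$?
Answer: $- \frac{251998}{235457} \approx -1.0703$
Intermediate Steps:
$\frac{z}{-964} + \frac{-1241 - 283}{977} = - \frac{472}{-964} + \frac{-1241 - 283}{977} = \left(-472\right) \left(- \frac{1}{964}\right) + \left(-1241 - 283\right) \frac{1}{977} = \frac{118}{241} - \frac{1524}{977} = - \frac{251998}{235457}$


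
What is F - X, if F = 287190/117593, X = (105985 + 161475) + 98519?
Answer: -43036281357/117593 ≈ -3.6598e+5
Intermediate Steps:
X = 365979 (X = 267460 + 98519 = 365979)
F = 287190/117593 (F = 287190*(1/117593) = 287190/117593 ≈ 2.4422)
F - X = 287190/117593 - 1*365979 = 287190/117593 - 365979 = -43036281357/117593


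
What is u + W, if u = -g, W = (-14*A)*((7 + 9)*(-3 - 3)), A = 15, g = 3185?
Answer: 16975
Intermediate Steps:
W = 20160 (W = (-14*15)*((7 + 9)*(-3 - 3)) = -3360*(-6) = -210*(-96) = 20160)
u = -3185 (u = -1*3185 = -3185)
u + W = -3185 + 20160 = 16975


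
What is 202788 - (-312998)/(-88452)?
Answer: 1281192227/6318 ≈ 2.0278e+5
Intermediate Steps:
202788 - (-312998)/(-88452) = 202788 - (-312998)*(-1)/88452 = 202788 - 1*22357/6318 = 202788 - 22357/6318 = 1281192227/6318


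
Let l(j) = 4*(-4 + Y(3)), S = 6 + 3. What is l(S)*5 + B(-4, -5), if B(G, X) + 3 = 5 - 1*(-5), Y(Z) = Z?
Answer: -13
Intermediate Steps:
B(G, X) = 7 (B(G, X) = -3 + (5 - 1*(-5)) = -3 + (5 + 5) = -3 + 10 = 7)
S = 9
l(j) = -4 (l(j) = 4*(-4 + 3) = 4*(-1) = -4)
l(S)*5 + B(-4, -5) = -4*5 + 7 = -20 + 7 = -13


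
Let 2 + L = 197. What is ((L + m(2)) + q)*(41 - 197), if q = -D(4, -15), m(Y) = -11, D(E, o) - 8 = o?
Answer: -29796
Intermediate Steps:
L = 195 (L = -2 + 197 = 195)
D(E, o) = 8 + o
q = 7 (q = -(8 - 15) = -1*(-7) = 7)
((L + m(2)) + q)*(41 - 197) = ((195 - 11) + 7)*(41 - 197) = (184 + 7)*(-156) = 191*(-156) = -29796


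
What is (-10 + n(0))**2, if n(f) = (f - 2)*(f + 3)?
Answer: 256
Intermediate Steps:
n(f) = (-2 + f)*(3 + f)
(-10 + n(0))**2 = (-10 + (-6 + 0 + 0**2))**2 = (-10 + (-6 + 0 + 0))**2 = (-10 - 6)**2 = (-16)**2 = 256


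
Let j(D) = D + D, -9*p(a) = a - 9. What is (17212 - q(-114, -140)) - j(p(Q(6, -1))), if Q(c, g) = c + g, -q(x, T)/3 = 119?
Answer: 158113/9 ≈ 17568.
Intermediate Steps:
q(x, T) = -357 (q(x, T) = -3*119 = -357)
p(a) = 1 - a/9 (p(a) = -(a - 9)/9 = -(-9 + a)/9 = 1 - a/9)
j(D) = 2*D
(17212 - q(-114, -140)) - j(p(Q(6, -1))) = (17212 - 1*(-357)) - 2*(1 - (6 - 1)/9) = (17212 + 357) - 2*(1 - ⅑*5) = 17569 - 2*(1 - 5/9) = 17569 - 2*4/9 = 17569 - 1*8/9 = 17569 - 8/9 = 158113/9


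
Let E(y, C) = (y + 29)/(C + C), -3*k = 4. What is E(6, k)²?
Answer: 11025/64 ≈ 172.27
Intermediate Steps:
k = -4/3 (k = -⅓*4 = -4/3 ≈ -1.3333)
E(y, C) = (29 + y)/(2*C) (E(y, C) = (29 + y)/((2*C)) = (29 + y)*(1/(2*C)) = (29 + y)/(2*C))
E(6, k)² = ((29 + 6)/(2*(-4/3)))² = ((½)*(-¾)*35)² = (-105/8)² = 11025/64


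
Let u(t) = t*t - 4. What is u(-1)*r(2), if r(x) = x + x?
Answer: -12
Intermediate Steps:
r(x) = 2*x
u(t) = -4 + t² (u(t) = t² - 4 = -4 + t²)
u(-1)*r(2) = (-4 + (-1)²)*(2*2) = (-4 + 1)*4 = -3*4 = -12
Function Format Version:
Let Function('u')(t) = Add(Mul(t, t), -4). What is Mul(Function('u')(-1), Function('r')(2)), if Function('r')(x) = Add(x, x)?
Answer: -12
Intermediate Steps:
Function('r')(x) = Mul(2, x)
Function('u')(t) = Add(-4, Pow(t, 2)) (Function('u')(t) = Add(Pow(t, 2), -4) = Add(-4, Pow(t, 2)))
Mul(Function('u')(-1), Function('r')(2)) = Mul(Add(-4, Pow(-1, 2)), Mul(2, 2)) = Mul(Add(-4, 1), 4) = Mul(-3, 4) = -12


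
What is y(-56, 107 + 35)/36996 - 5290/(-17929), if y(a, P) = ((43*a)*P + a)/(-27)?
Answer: 2853928312/4477283667 ≈ 0.63742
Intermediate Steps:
y(a, P) = -a/27 - 43*P*a/27 (y(a, P) = (43*P*a + a)*(-1/27) = (a + 43*P*a)*(-1/27) = -a/27 - 43*P*a/27)
y(-56, 107 + 35)/36996 - 5290/(-17929) = -1/27*(-56)*(1 + 43*(107 + 35))/36996 - 5290/(-17929) = -1/27*(-56)*(1 + 43*142)*(1/36996) - 5290*(-1/17929) = -1/27*(-56)*(1 + 6106)*(1/36996) + 5290/17929 = -1/27*(-56)*6107*(1/36996) + 5290/17929 = (341992/27)*(1/36996) + 5290/17929 = 85498/249723 + 5290/17929 = 2853928312/4477283667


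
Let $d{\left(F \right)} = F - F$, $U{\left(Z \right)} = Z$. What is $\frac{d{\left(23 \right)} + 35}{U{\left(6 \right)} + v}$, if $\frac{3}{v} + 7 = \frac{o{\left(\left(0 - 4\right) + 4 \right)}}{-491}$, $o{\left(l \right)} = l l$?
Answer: $\frac{245}{39} \approx 6.2821$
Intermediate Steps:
$d{\left(F \right)} = 0$
$o{\left(l \right)} = l^{2}$
$v = - \frac{3}{7}$ ($v = \frac{3}{-7 + \frac{\left(\left(0 - 4\right) + 4\right)^{2}}{-491}} = \frac{3}{-7 + \left(-4 + 4\right)^{2} \left(- \frac{1}{491}\right)} = \frac{3}{-7 + 0^{2} \left(- \frac{1}{491}\right)} = \frac{3}{-7 + 0 \left(- \frac{1}{491}\right)} = \frac{3}{-7 + 0} = \frac{3}{-7} = 3 \left(- \frac{1}{7}\right) = - \frac{3}{7} \approx -0.42857$)
$\frac{d{\left(23 \right)} + 35}{U{\left(6 \right)} + v} = \frac{0 + 35}{6 - \frac{3}{7}} = \frac{35}{\frac{39}{7}} = 35 \cdot \frac{7}{39} = \frac{245}{39}$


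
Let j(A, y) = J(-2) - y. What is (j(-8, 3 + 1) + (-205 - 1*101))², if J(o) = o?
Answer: 97344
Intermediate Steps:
j(A, y) = -2 - y
(j(-8, 3 + 1) + (-205 - 1*101))² = ((-2 - (3 + 1)) + (-205 - 1*101))² = ((-2 - 1*4) + (-205 - 101))² = ((-2 - 4) - 306)² = (-6 - 306)² = (-312)² = 97344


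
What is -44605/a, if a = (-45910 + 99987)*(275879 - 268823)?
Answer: -44605/381567312 ≈ -0.00011690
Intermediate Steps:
a = 381567312 (a = 54077*7056 = 381567312)
-44605/a = -44605/381567312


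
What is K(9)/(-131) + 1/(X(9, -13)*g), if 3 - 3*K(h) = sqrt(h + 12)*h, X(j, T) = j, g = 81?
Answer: -598/95499 + 3*sqrt(21)/131 ≈ 0.098683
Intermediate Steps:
K(h) = 1 - h*sqrt(12 + h)/3 (K(h) = 1 - sqrt(h + 12)*h/3 = 1 - sqrt(12 + h)*h/3 = 1 - h*sqrt(12 + h)/3)
K(9)/(-131) + 1/(X(9, -13)*g) = (1 - 1/3*9*sqrt(12 + 9))/(-131) + 1/(9*81) = (1 - 1/3*9*sqrt(21))*(-1/131) + (1/9)*(1/81) = (1 - 3*sqrt(21))*(-1/131) + 1/729 = (-1/131 + 3*sqrt(21)/131) + 1/729 = -598/95499 + 3*sqrt(21)/131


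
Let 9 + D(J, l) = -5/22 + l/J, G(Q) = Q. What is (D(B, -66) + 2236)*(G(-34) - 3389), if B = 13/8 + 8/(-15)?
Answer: -21370880937/2882 ≈ -7.4153e+6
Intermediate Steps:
B = 131/120 (B = 13*(⅛) + 8*(-1/15) = 13/8 - 8/15 = 131/120 ≈ 1.0917)
D(J, l) = -203/22 + l/J (D(J, l) = -9 + (-5/22 + l/J) = -203/22 + l/J)
(D(B, -66) + 2236)*(G(-34) - 3389) = ((-203/22 - 66/131/120) + 2236)*(-34 - 3389) = ((-203/22 - 66*120/131) + 2236)*(-3423) = ((-203/22 - 7920/131) + 2236)*(-3423) = (-200833/2882 + 2236)*(-3423) = (6243319/2882)*(-3423) = -21370880937/2882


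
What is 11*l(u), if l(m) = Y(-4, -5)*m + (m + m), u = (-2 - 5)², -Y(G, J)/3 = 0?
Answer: 1078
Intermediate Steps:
Y(G, J) = 0 (Y(G, J) = -3*0 = 0)
u = 49 (u = (-7)² = 49)
l(m) = 2*m (l(m) = 0*m + (m + m) = 0 + 2*m = 2*m)
11*l(u) = 11*(2*49) = 11*98 = 1078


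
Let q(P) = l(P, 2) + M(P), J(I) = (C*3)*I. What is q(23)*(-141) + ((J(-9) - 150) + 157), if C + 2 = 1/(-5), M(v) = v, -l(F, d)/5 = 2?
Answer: -8833/5 ≈ -1766.6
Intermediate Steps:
l(F, d) = -10 (l(F, d) = -5*2 = -10)
C = -11/5 (C = -2 + 1/(-5) = -2 - ⅕ = -11/5 ≈ -2.2000)
J(I) = -33*I/5 (J(I) = (-11/5*3)*I = -33*I/5)
q(P) = -10 + P
q(23)*(-141) + ((J(-9) - 150) + 157) = (-10 + 23)*(-141) + ((-33/5*(-9) - 150) + 157) = 13*(-141) + ((297/5 - 150) + 157) = -1833 + (-453/5 + 157) = -1833 + 332/5 = -8833/5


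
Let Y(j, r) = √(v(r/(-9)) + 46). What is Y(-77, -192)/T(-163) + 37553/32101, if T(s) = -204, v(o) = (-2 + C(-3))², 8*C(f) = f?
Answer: 799/683 - √3305/1632 ≈ 1.1346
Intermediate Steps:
C(f) = f/8
v(o) = 361/64 (v(o) = (-2 + (⅛)*(-3))² = (-2 - 3/8)² = (-19/8)² = 361/64)
Y(j, r) = √3305/8 (Y(j, r) = √(361/64 + 46) = √(3305/64) = √3305/8)
Y(-77, -192)/T(-163) + 37553/32101 = (√3305/8)/(-204) + 37553/32101 = (√3305/8)*(-1/204) + 37553*(1/32101) = -√3305/1632 + 799/683 = 799/683 - √3305/1632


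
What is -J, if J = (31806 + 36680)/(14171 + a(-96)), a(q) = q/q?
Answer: -34243/7086 ≈ -4.8325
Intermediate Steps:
a(q) = 1
J = 34243/7086 (J = (31806 + 36680)/(14171 + 1) = 68486/14172 = 68486*(1/14172) = 34243/7086 ≈ 4.8325)
-J = -1*34243/7086 = -34243/7086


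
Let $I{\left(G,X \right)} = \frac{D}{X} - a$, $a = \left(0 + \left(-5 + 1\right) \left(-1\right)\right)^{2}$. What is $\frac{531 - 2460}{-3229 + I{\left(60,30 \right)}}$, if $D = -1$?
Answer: $\frac{57870}{97351} \approx 0.59445$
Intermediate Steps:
$a = 16$ ($a = \left(0 - -4\right)^{2} = \left(0 + 4\right)^{2} = 4^{2} = 16$)
$I{\left(G,X \right)} = -16 - \frac{1}{X}$ ($I{\left(G,X \right)} = - \frac{1}{X} - 16 = -16 - \frac{1}{X}$)
$\frac{531 - 2460}{-3229 + I{\left(60,30 \right)}} = \frac{531 - 2460}{-3229 - \frac{481}{30}} = - \frac{1929}{-3229 - \frac{481}{30}} = - \frac{1929}{- \frac{97351}{30}} = \left(-1929\right) \left(- \frac{30}{97351}\right) = \frac{57870}{97351}$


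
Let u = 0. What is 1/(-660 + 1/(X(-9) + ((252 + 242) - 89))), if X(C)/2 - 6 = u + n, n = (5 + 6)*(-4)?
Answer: -329/217139 ≈ -0.0015152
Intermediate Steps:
n = -44 (n = 11*(-4) = -44)
X(C) = -76 (X(C) = 12 + 2*(0 - 44) = 12 + 2*(-44) = 12 - 88 = -76)
1/(-660 + 1/(X(-9) + ((252 + 242) - 89))) = 1/(-660 + 1/(-76 + ((252 + 242) - 89))) = 1/(-660 + 1/(-76 + (494 - 89))) = 1/(-660 + 1/(-76 + 405)) = 1/(-660 + 1/329) = 1/(-217139/329) = -329/217139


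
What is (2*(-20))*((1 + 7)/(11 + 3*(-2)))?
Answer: -64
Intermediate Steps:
(2*(-20))*((1 + 7)/(11 + 3*(-2))) = -320/(11 - 6) = -320/5 = -40*8/5 = -64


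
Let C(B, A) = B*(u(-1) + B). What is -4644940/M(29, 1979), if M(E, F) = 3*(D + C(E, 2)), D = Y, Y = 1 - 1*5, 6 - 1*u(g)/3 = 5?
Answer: -1161235/693 ≈ -1675.7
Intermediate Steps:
u(g) = 3 (u(g) = 18 - 3*5 = 18 - 15 = 3)
C(B, A) = B*(3 + B)
Y = -4 (Y = 1 - 5 = -4)
D = -4
M(E, F) = -12 + 3*E*(3 + E) (M(E, F) = 3*(-4 + E*(3 + E)) = -12 + 3*E*(3 + E))
-4644940/M(29, 1979) = -4644940/(-12 + 3*29*(3 + 29)) = -4644940/(-12 + 3*29*32) = -4644940/(-12 + 2784) = -4644940/2772 = -4644940*1/2772 = -1161235/693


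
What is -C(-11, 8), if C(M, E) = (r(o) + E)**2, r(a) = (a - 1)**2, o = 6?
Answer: -1089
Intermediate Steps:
r(a) = (-1 + a)**2
C(M, E) = (25 + E)**2 (C(M, E) = ((-1 + 6)**2 + E)**2 = (5**2 + E)**2 = (25 + E)**2)
-C(-11, 8) = -(25 + 8)**2 = -1*33**2 = -1*1089 = -1089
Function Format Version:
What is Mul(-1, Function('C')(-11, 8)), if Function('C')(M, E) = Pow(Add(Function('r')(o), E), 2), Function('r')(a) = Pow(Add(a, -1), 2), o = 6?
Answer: -1089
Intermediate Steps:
Function('r')(a) = Pow(Add(-1, a), 2)
Function('C')(M, E) = Pow(Add(25, E), 2) (Function('C')(M, E) = Pow(Add(Pow(Add(-1, 6), 2), E), 2) = Pow(Add(Pow(5, 2), E), 2) = Pow(Add(25, E), 2))
Mul(-1, Function('C')(-11, 8)) = Mul(-1, Pow(Add(25, 8), 2)) = Mul(-1, Pow(33, 2)) = Mul(-1, 1089) = -1089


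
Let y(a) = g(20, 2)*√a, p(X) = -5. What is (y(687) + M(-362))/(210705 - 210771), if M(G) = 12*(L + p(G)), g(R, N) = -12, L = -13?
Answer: 36/11 + 2*√687/11 ≈ 8.0383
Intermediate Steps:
M(G) = -216 (M(G) = 12*(-13 - 5) = 12*(-18) = -216)
y(a) = -12*√a
(y(687) + M(-362))/(210705 - 210771) = (-12*√687 - 216)/(210705 - 210771) = (-216 - 12*√687)/(-66) = (-216 - 12*√687)*(-1/66) = 36/11 + 2*√687/11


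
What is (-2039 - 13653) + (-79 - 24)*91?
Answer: -25065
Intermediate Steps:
(-2039 - 13653) + (-79 - 24)*91 = -15692 - 103*91 = -15692 - 9373 = -25065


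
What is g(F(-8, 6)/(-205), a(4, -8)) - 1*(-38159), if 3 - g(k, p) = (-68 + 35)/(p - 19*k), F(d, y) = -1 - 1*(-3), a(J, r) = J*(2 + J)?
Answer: 189213961/4958 ≈ 38163.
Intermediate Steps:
F(d, y) = 2 (F(d, y) = -1 + 3 = 2)
g(k, p) = 3 + 33/(p - 19*k) (g(k, p) = 3 - (-68 + 35)/(p - 19*k) = 3 - (-33)/(p - 19*k) = 3 + 33/(p - 19*k))
g(F(-8, 6)/(-205), a(4, -8)) - 1*(-38159) = 3*(-11 - 4*(2 + 4) + 19*(2/(-205)))/(-4*(2 + 4) + 19*(2/(-205))) - 1*(-38159) = 3*(-11 - 4*6 + 19*(2*(-1/205)))/(-4*6 + 19*(2*(-1/205))) + 38159 = 3*(-11 - 1*24 + 19*(-2/205))/(-1*24 + 19*(-2/205)) + 38159 = 3*(-11 - 24 - 38/205)/(-24 - 38/205) + 38159 = 3*(-7213/205)/(-4958/205) + 38159 = 3*(-205/4958)*(-7213/205) + 38159 = 21639/4958 + 38159 = 189213961/4958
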